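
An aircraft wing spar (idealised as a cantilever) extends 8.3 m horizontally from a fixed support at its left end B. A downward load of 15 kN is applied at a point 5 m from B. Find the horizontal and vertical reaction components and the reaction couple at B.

B_x = 0, B_y = 15.00 kN, M_B = 75.00 kN·m

ΣF_x = 0: B_x = 0.
ΣF_y = 0: B_y − 15 = 0 → B_y = 15.00 kN.
ΣM about B: M_B − 15·5 = 0 → M_B = 75.00 kN·m.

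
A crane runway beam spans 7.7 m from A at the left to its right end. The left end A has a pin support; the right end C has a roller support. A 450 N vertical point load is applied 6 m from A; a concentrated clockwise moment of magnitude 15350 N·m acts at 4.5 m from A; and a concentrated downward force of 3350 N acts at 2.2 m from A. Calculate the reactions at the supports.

Moments about A: C_y·7.7 − 450·6 − 15350 − 3350·2.2 = 0 → C_y = 25420/7.7 = 3301.3 ≈ 3301 N.
ΣF_y = 0: A_y + 3301.3 − 450 − 3350 = 0 → A_y = 498.7 N.
ΣF_x = 0: no horizontal applied forces, so A_x = 0.

A_x = 0, A_y = 498.7 N, C_y = 3301 N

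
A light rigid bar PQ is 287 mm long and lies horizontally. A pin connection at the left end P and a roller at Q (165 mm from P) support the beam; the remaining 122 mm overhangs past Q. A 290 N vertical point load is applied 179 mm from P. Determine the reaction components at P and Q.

ΣM about P: Q_y·165 − 290·179 = 0 → Q_y = 51910/165 = 314.606 ≈ 314.6 N.
ΣF_y = 0: P_y + 314.606 − 290 = 0 → P_y = -24.61 N.
ΣF_x = 0: no horizontal applied forces, so P_x = 0.

P_x = 0, P_y = -24.61 N, Q_y = 314.6 N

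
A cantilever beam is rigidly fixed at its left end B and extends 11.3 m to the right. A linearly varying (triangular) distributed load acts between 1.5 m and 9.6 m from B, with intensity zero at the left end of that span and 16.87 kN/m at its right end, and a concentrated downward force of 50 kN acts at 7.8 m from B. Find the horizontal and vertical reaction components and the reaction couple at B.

Resultant of the triangular load: ½ × 16.87 × 8.1 = 68.3235 kN, acting at 6.9 m from B (one-third of the span from the peak).
ΣF_x = 0: B_x = 0.
ΣF_y = 0: B_y − ½·16.87·8.1 − 50 = 0 → B_y = 118.3 kN.
ΣM about B: M_B − (½·16.87·8.1)·6.9 − 50·7.8 = 0 → M_B = 861.4 kN·m.

B_x = 0, B_y = 118.3 kN, M_B = 861.4 kN·m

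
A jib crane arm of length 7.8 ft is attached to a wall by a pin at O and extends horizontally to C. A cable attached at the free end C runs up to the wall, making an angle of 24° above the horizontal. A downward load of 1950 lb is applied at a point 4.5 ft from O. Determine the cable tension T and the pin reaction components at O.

ΣM about O: T·sin24°·7.8 − 1950·4.5 = 0 → T = 8775/(7.8·0.406737) = 2765.92 ≈ 2766 lb.
ΣF_x = 0: O_x − T·cos24° = 0 → O_x = 2765.92 × 0.913545 = 2527 lb.
ΣF_y = 0: O_y + T·sin24° − 1950 = 0 → O_y = 1950 − 2765.92 × 0.406737 = 825.0 lb.

T = 2766 lb, O_x = 2527 lb, O_y = 825.0 lb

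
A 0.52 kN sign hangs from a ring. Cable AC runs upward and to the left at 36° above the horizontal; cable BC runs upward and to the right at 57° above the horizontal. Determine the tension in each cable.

T_AC = 0.2836 kN, T_BC = 0.4213 kN

ΣF_x = 0: −T_AC·cos36° + T_BC·cos57° = 0 → T_BC = 1.48542·T_AC.
ΣF_y = 0: T_AC·sin36° + T_BC·sin57° = 0.52.
Substitute: T_AC·(0.587785 + 1.48542·0.838671) = 0.52 → T_AC = 0.283601 ≈ 0.2836 kN.
Then T_BC = 1.48542 × 0.283601 = 0.4213 kN.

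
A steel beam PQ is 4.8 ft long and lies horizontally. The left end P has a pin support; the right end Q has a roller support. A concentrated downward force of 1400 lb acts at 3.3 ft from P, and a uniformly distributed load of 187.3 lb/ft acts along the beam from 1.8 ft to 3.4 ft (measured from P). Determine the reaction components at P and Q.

P_x = 0, P_y = 574.9 lb, Q_y = 1125 lb

Resultant of the distributed load: 187.3 × 1.6 = 299.68 lb at 2.6 ft from P.
Moments about P: Q_y·4.8 − 1400·3.3 − (187.3·1.6)·2.6 = 0 → Q_y = 5399.168/4.8 = 1124.83 ≈ 1125 lb.
ΣF_y = 0: P_y + 1124.83 − 1400 − 187.3·1.6 = 0 → P_y = 574.9 lb.
ΣF_x = 0: no horizontal applied forces, so P_x = 0.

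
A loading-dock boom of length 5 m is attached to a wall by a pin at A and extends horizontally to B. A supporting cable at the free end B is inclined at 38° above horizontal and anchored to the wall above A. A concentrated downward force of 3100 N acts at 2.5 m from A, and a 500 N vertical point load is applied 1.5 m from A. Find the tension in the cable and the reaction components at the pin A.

T = 2761 N, A_x = 2176 N, A_y = 1900 N

ΣM about A: T·sin38°·5 − 3100·2.5 − 500·1.5 = 0 → T = 8500/(5·0.615661) = 2761.26 ≈ 2761 N.
ΣF_x = 0: A_x − T·cos38° = 0 → A_x = 2761.26 × 0.788011 = 2176 N.
ΣF_y = 0: A_y + T·sin38° − 3100 − 500 = 0 → A_y = 3600 − 2761.26 × 0.615661 = 1900 N.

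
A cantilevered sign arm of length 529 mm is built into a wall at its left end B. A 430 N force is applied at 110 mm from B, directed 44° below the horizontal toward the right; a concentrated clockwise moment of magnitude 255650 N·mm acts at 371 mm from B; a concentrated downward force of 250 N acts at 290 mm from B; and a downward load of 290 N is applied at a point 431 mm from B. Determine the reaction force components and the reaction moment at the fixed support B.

ΣF_x = 0: B_x + 430·cos44° = 0 → B_x = -309.3 N.
ΣF_y = 0: B_y − 430·sin44° − 250 − 290 = 0 → B_y = 838.7 N.
ΣM about B: M_B − 430·sin44°·110 − 255650 − 250·290 − 290·431 = 0 → M_B = 486000 N·mm.

B_x = -309.3 N, B_y = 838.7 N, M_B = 486000 N·mm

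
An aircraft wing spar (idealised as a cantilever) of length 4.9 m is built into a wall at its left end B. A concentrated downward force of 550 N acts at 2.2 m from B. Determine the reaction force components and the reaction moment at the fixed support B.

ΣF_x = 0: B_x = 0.
ΣF_y = 0: B_y − 550 = 0 → B_y = 550.0 N.
ΣM about B: M_B − 550·2.2 = 0 → M_B = 1210 N·m.

B_x = 0, B_y = 550.0 N, M_B = 1210 N·m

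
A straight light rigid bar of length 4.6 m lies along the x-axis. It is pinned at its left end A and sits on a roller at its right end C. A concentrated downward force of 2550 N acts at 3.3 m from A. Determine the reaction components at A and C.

ΣM about A: C_y·4.6 − 2550·3.3 = 0 → C_y = 8415/4.6 = 1829.35 ≈ 1829 N.
ΣF_y = 0: A_y + 1829.35 − 2550 = 0 → A_y = 720.7 N.
ΣF_x = 0: no horizontal applied forces, so A_x = 0.

A_x = 0, A_y = 720.7 N, C_y = 1829 N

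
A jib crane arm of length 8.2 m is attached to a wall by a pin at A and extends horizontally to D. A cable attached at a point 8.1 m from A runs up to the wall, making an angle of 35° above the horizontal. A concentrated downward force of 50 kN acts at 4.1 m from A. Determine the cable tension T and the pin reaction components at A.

ΣM about A: T·sin35°·8.1 − 50·4.1 = 0 → T = 205/(8.1·0.573576) = 44.1243 ≈ 44.12 kN.
ΣF_x = 0: A_x − T·cos35° = 0 → A_x = 44.1243 × 0.819152 = 36.14 kN.
ΣF_y = 0: A_y + T·sin35° − 50 = 0 → A_y = 50 − 44.1243 × 0.573576 = 24.69 kN.

T = 44.12 kN, A_x = 36.14 kN, A_y = 24.69 kN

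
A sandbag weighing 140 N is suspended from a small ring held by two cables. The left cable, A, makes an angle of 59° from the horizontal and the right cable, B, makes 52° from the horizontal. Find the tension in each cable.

ΣF_x = 0: −T_A·cos59° + T_B·cos52° = 0 → T_B = 0.836561·T_A.
ΣF_y = 0: T_A·sin59° + T_B·sin52° = 140.
Substitute: T_A·(0.857167 + 0.836561·0.788011) = 140 → T_A = 92.3248 ≈ 92.32 N.
Then T_B = 0.836561 × 92.3248 = 77.24 N.

T_A = 92.32 N, T_B = 77.24 N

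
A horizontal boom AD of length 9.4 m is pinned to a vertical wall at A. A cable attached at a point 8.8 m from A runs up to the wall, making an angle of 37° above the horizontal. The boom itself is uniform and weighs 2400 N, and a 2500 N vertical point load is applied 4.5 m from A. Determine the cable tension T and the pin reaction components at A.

ΣM about A: T·sin37°·8.8 − 2400·4.7 − 2500·4.5 = 0 → T = 22530/(8.8·0.601815) = 4254.18 ≈ 4254 N.
ΣF_x = 0: A_x − T·cos37° = 0 → A_x = 4254.18 × 0.798636 = 3398 N.
ΣF_y = 0: A_y + T·sin37° − 2400 − 2500 = 0 → A_y = 4900 − 4254.18 × 0.601815 = 2340 N.

T = 4254 N, A_x = 3398 N, A_y = 2340 N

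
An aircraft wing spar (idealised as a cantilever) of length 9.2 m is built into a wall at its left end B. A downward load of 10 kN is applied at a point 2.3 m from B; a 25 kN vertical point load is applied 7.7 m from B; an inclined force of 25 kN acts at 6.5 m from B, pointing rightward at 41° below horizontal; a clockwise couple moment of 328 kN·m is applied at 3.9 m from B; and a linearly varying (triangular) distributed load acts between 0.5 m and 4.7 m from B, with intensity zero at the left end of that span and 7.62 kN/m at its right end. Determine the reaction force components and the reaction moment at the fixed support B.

Resultant of the triangular load: ½ × 7.62 × 4.2 = 16.002 kN, acting at 3.3 m from B (one-third of the span from the peak).
ΣF_x = 0: B_x + 25·cos41° = 0 → B_x = -18.87 kN.
ΣF_y = 0: B_y − 10 − 25 − 25·sin41° − ½·7.62·4.2 = 0 → B_y = 67.40 kN.
ΣM about B: M_B − 10·2.3 − 25·7.7 − 25·sin41°·6.5 − 328 − (½·7.62·4.2)·3.3 = 0 → M_B = 702.9 kN·m.

B_x = -18.87 kN, B_y = 67.40 kN, M_B = 702.9 kN·m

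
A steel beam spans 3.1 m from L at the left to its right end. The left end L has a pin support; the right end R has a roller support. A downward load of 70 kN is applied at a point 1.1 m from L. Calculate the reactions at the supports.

L_x = 0, L_y = 45.16 kN, R_y = 24.84 kN

Moments about L: R_y·3.1 − 70·1.1 = 0 → R_y = 77/3.1 = 24.8387 ≈ 24.84 kN.
ΣF_y = 0: L_y + 24.8387 − 70 = 0 → L_y = 45.16 kN.
ΣF_x = 0: no horizontal applied forces, so L_x = 0.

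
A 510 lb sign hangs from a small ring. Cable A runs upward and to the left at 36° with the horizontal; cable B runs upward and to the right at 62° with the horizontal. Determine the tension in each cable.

ΣF_x = 0: −T_A·cos36° + T_B·cos62° = 0 → T_B = 1.72325·T_A.
ΣF_y = 0: T_A·sin36° + T_B·sin62° = 510.
Substitute: T_A·(0.587785 + 1.72325·0.882948) = 510 → T_A = 241.783 ≈ 241.8 lb.
Then T_B = 1.72325 × 241.783 = 416.7 lb.

T_A = 241.8 lb, T_B = 416.7 lb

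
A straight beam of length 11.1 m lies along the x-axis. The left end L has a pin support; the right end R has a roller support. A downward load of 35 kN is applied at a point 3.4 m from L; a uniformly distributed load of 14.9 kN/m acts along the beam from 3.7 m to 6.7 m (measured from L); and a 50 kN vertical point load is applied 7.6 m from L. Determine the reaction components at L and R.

Resultant of the distributed load: 14.9 × 3 = 44.7 kN at 5.2 m from L.
ΣM about L: R_y·11.1 − 35·3.4 − (14.9·3)·5.2 − 50·7.6 = 0 → R_y = 731.44/11.1 = 65.8955 ≈ 65.90 kN.
ΣF_y = 0: L_y + 65.8955 − 35 − 14.9·3 − 50 = 0 → L_y = 63.80 kN.
ΣF_x = 0: no horizontal applied forces, so L_x = 0.

L_x = 0, L_y = 63.80 kN, R_y = 65.90 kN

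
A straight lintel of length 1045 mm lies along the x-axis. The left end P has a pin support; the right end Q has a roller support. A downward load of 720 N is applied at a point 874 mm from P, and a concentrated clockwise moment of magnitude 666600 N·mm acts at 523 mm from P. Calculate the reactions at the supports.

P_x = 0, P_y = -520.1 N, Q_y = 1240 N

ΣM about P: Q_y·1045 − 720·874 − 666600 = 0 → Q_y = 1295880/1045 = 1240.08 ≈ 1240 N.
ΣF_y = 0: P_y + 1240.08 − 720 = 0 → P_y = -520.1 N.
ΣF_x = 0: no horizontal applied forces, so P_x = 0.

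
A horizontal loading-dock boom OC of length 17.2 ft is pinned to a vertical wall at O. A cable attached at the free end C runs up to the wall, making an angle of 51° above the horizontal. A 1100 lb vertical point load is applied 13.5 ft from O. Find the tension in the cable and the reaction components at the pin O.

T = 1111 lb, O_x = 699.1 lb, O_y = 236.6 lb

ΣM about O: T·sin51°·17.2 − 1100·13.5 = 0 → T = 14850/(17.2·0.777146) = 1110.95 ≈ 1111 lb.
ΣF_x = 0: O_x − T·cos51° = 0 → O_x = 1110.95 × 0.62932 = 699.1 lb.
ΣF_y = 0: O_y + T·sin51° − 1100 = 0 → O_y = 1100 − 1110.95 × 0.777146 = 236.6 lb.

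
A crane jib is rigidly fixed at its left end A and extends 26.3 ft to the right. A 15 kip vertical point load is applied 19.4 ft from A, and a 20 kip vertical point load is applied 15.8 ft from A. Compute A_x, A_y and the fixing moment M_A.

ΣF_x = 0: A_x = 0.
ΣF_y = 0: A_y − 15 − 20 = 0 → A_y = 35.00 kip.
ΣM about A: M_A − 15·19.4 − 20·15.8 = 0 → M_A = 607.0 kip·ft.

A_x = 0, A_y = 35.00 kip, M_A = 607.0 kip·ft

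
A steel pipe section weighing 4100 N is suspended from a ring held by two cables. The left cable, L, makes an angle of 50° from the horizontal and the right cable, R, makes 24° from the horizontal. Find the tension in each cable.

ΣF_x = 0: −T_L·cos50° + T_R·cos24° = 0 → T_R = 0.703619·T_L.
ΣF_y = 0: T_L·sin50° + T_R·sin24° = 4100.
Substitute: T_L·(0.766044 + 0.703619·0.406737) = 4100 → T_L = 3896.48 ≈ 3896 N.
Then T_R = 0.703619 × 3896.48 = 2742 N.

T_L = 3896 N, T_R = 2742 N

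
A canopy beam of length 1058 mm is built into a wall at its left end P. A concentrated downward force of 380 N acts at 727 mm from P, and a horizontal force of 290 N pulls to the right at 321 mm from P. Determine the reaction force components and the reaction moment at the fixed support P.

P_x = -290.0 N, P_y = 380.0 N, M_P = 276300 N·mm

ΣF_x = 0: P_x + 290 = 0 → P_x = -290.0 N.
ΣF_y = 0: P_y − 380 = 0 → P_y = 380.0 N.
ΣM about P: M_P − 380·727 = 0 → M_P = 276300 N·mm.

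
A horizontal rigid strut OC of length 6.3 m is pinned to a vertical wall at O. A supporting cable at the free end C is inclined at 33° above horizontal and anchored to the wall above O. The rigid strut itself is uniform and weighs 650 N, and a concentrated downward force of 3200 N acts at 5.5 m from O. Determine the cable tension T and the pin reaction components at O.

ΣM about O: T·sin33°·6.3 − 650·3.15 − 3200·5.5 = 0 → T = 19647.5/(6.3·0.544639) = 5726.09 ≈ 5726 N.
ΣF_x = 0: O_x − T·cos33° = 0 → O_x = 5726.09 × 0.838671 = 4802 N.
ΣF_y = 0: O_y + T·sin33° − 650 − 3200 = 0 → O_y = 3850 − 5726.09 × 0.544639 = 731.3 N.

T = 5726 N, O_x = 4802 N, O_y = 731.3 N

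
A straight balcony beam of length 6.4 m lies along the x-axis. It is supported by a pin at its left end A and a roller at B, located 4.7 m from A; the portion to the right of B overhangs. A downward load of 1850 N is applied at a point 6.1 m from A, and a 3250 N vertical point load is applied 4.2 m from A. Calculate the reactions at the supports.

ΣM about A: B_y·4.7 − 1850·6.1 − 3250·4.2 = 0 → B_y = 24935/4.7 = 5305.32 ≈ 5305 N.
ΣF_y = 0: A_y + 5305.32 − 1850 − 3250 = 0 → A_y = -205.3 N.
ΣF_x = 0: no horizontal applied forces, so A_x = 0.

A_x = 0, A_y = -205.3 N, B_y = 5305 N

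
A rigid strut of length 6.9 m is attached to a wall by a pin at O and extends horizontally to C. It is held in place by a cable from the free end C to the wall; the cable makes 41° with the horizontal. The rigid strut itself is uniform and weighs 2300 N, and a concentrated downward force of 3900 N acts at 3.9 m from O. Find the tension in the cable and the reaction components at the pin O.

T = 5113 N, O_x = 3859 N, O_y = 2846 N

ΣM about O: T·sin41°·6.9 − 2300·3.45 − 3900·3.9 = 0 → T = 23145/(6.9·0.656059) = 5112.88 ≈ 5113 N.
ΣF_x = 0: O_x − T·cos41° = 0 → O_x = 5112.88 × 0.75471 = 3859 N.
ΣF_y = 0: O_y + T·sin41° − 2300 − 3900 = 0 → O_y = 6200 − 5112.88 × 0.656059 = 2846 N.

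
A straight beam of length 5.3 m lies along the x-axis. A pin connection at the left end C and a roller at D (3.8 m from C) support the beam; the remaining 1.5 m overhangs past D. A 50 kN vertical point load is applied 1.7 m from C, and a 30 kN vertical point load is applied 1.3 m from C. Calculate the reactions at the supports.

ΣM about C: D_y·3.8 − 50·1.7 − 30·1.3 = 0 → D_y = 124/3.8 = 32.6316 ≈ 32.63 kN.
ΣF_y = 0: C_y + 32.6316 − 50 − 30 = 0 → C_y = 47.37 kN.
ΣF_x = 0: no horizontal applied forces, so C_x = 0.

C_x = 0, C_y = 47.37 kN, D_y = 32.63 kN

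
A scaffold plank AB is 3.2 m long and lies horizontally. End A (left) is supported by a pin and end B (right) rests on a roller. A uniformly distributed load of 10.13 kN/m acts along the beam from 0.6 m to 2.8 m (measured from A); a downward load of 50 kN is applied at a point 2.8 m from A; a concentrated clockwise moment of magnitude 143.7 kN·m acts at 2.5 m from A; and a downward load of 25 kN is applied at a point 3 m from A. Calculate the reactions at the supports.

A_x = 0, A_y = -26.65 kN, B_y = 123.9 kN

Resultant of the distributed load: 10.13 × 2.2 = 22.286 kN at 1.7 m from A.
Taking moments about A: B_y·3.2 − (10.13·2.2)·1.7 − 50·2.8 − 143.7 − 25·3 = 0 → B_y = 396.5862/3.2 = 123.933 ≈ 123.9 kN.
ΣF_y = 0: A_y + 123.933 − 10.13·2.2 − 50 − 25 = 0 → A_y = -26.65 kN.
ΣF_x = 0: no horizontal applied forces, so A_x = 0.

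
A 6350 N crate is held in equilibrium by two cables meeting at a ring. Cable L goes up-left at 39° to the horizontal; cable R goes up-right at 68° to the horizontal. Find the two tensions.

ΣF_x = 0: −T_L·cos39° + T_R·cos68° = 0 → T_R = 2.07457·T_L.
ΣF_y = 0: T_L·sin39° + T_R·sin68° = 6350.
Substitute: T_L·(0.62932 + 2.07457·0.927184) = 6350 → T_L = 2487.44 ≈ 2487 N.
Then T_R = 2.07457 × 2487.44 = 5160 N.

T_L = 2487 N, T_R = 5160 N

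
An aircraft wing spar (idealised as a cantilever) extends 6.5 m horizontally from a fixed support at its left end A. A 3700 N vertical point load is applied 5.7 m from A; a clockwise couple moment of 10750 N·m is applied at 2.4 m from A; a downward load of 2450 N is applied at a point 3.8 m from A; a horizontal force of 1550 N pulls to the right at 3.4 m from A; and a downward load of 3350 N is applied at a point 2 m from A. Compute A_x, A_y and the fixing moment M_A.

ΣF_x = 0: A_x + 1550 = 0 → A_x = -1550 N.
ΣF_y = 0: A_y − 3700 − 2450 − 3350 = 0 → A_y = 9500 N.
ΣM about A: M_A − 3700·5.7 − 10750 − 2450·3.8 − 3350·2 = 0 → M_A = 47850 N·m.

A_x = -1550 N, A_y = 9500 N, M_A = 47850 N·m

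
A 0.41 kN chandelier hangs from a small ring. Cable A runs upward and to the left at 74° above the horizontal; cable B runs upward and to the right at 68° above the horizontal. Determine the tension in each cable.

ΣF_x = 0: −T_A·cos74° + T_B·cos68° = 0 → T_B = 0.735805·T_A.
ΣF_y = 0: T_A·sin74° + T_B·sin68° = 0.41.
Substitute: T_A·(0.961262 + 0.735805·0.927184) = 0.41 → T_A = 0.249469 ≈ 0.2495 kN.
Then T_B = 0.735805 × 0.249469 = 0.1836 kN.

T_A = 0.2495 kN, T_B = 0.1836 kN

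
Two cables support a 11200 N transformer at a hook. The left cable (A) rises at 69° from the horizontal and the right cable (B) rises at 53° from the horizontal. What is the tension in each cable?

ΣF_x = 0: −T_A·cos69° + T_B·cos53° = 0 → T_B = 0.595479·T_A.
ΣF_y = 0: T_A·sin69° + T_B·sin53° = 11200.
Substitute: T_A·(0.93358 + 0.595479·0.798636) = 11200 → T_A = 7948.05 ≈ 7948 N.
Then T_B = 0.595479 × 7948.05 = 4733 N.

T_A = 7948 N, T_B = 4733 N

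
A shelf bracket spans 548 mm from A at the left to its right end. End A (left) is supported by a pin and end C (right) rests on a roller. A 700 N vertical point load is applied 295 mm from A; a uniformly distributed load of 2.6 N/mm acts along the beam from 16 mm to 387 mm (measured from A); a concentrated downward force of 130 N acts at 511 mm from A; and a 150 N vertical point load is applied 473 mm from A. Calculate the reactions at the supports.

A_x = 0, A_y = 962.4 N, C_y = 982.2 N

Resultant of the distributed load: 2.6 × 371 = 964.6 N at 201.5 mm from A.
ΣM about A: C_y·548 − 700·295 − (2.6·371)·201.5 − 130·511 − 150·473 = 0 → C_y = 538246.9/548 = 982.202 ≈ 982.2 N.
ΣF_y = 0: A_y + 982.202 − 700 − 2.6·371 − 130 − 150 = 0 → A_y = 962.4 N.
ΣF_x = 0: no horizontal applied forces, so A_x = 0.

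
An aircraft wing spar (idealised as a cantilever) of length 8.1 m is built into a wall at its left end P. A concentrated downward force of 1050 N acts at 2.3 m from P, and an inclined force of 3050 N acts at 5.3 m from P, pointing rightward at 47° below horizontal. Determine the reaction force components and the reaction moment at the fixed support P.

P_x = -2080 N, P_y = 3281 N, M_P = 14240 N·m

ΣF_x = 0: P_x + 3050·cos47° = 0 → P_x = -2080 N.
ΣF_y = 0: P_y − 1050 − 3050·sin47° = 0 → P_y = 3281 N.
ΣM about P: M_P − 1050·2.3 − 3050·sin47°·5.3 = 0 → M_P = 14240 N·m.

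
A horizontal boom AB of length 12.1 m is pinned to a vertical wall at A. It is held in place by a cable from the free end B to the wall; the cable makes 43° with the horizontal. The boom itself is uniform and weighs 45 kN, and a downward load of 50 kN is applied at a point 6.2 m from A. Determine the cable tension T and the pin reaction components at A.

ΣM about A: T·sin43°·12.1 − 45·6.05 − 50·6.2 = 0 → T = 582.25/(12.1·0.681998) = 70.5571 ≈ 70.56 kN.
ΣF_x = 0: A_x − T·cos43° = 0 → A_x = 70.5571 × 0.731354 = 51.60 kN.
ΣF_y = 0: A_y + T·sin43° − 45 − 50 = 0 → A_y = 95 − 70.5571 × 0.681998 = 46.88 kN.

T = 70.56 kN, A_x = 51.60 kN, A_y = 46.88 kN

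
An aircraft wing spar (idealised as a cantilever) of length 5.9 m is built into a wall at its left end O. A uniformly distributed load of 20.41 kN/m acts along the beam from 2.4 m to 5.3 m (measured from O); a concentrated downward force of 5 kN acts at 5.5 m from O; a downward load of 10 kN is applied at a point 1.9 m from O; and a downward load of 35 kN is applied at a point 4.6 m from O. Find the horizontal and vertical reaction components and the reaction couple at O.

O_x = 0, O_y = 109.2 kN, M_O = 435.4 kN·m

Resultant of the distributed load: 20.41 × 2.9 = 59.189 kN at 3.85 m from O.
ΣF_x = 0: O_x = 0.
ΣF_y = 0: O_y − 20.41·2.9 − 5 − 10 − 35 = 0 → O_y = 109.2 kN.
ΣM about O: M_O − (20.41·2.9)·3.85 − 5·5.5 − 10·1.9 − 35·4.6 = 0 → M_O = 435.4 kN·m.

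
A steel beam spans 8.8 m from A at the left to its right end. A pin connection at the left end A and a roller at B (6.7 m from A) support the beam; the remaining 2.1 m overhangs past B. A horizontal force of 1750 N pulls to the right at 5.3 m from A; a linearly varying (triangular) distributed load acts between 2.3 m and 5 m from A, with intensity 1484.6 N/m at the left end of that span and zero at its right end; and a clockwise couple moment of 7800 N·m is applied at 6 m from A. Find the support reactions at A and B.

Resultant of the triangular load: ½ × 1484.6 × 2.7 = 2004.21 N, acting at 3.2 m from A (one-third of the span from the peak).
ΣM about A: B_y·6.7 − (½·1484.6·2.7)·3.2 − 7800 = 0 → B_y = 14213.472/6.7 = 2121.41 ≈ 2121 N.
ΣF_y = 0: A_y + 2121.41 − ½·1484.6·2.7 = 0 → A_y = -117.2 N.
ΣF_x = 0: A_x + 1750 = 0 → A_x = -1750 N.

A_x = -1750 N, A_y = -117.2 N, B_y = 2121 N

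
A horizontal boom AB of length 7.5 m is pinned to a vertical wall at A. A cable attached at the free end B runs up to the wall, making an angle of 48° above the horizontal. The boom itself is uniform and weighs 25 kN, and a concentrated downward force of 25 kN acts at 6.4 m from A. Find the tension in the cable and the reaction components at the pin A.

ΣM about A: T·sin48°·7.5 − 25·3.75 − 25·6.4 = 0 → T = 253.75/(7.5·0.743145) = 45.5272 ≈ 45.53 kN.
ΣF_x = 0: A_x − T·cos48° = 0 → A_x = 45.5272 × 0.669131 = 30.46 kN.
ΣF_y = 0: A_y + T·sin48° − 25 − 25 = 0 → A_y = 50 − 45.5272 × 0.743145 = 16.17 kN.

T = 45.53 kN, A_x = 30.46 kN, A_y = 16.17 kN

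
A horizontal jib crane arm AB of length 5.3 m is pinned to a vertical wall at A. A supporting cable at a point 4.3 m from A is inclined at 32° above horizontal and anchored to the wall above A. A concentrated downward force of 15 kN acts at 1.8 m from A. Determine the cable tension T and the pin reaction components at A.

ΣM about A: T·sin32°·4.3 − 15·1.8 = 0 → T = 27/(4.3·0.529919) = 11.8491 ≈ 11.85 kN.
ΣF_x = 0: A_x − T·cos32° = 0 → A_x = 11.8491 × 0.848048 = 10.05 kN.
ΣF_y = 0: A_y + T·sin32° − 15 = 0 → A_y = 15 − 11.8491 × 0.529919 = 8.721 kN.

T = 11.85 kN, A_x = 10.05 kN, A_y = 8.721 kN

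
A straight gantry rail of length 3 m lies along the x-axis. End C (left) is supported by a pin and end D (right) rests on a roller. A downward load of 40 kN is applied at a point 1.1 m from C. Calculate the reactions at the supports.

Taking moments about C: D_y·3 − 40·1.1 = 0 → D_y = 44/3 = 14.6667 ≈ 14.67 kN.
ΣF_y = 0: C_y + 14.6667 − 40 = 0 → C_y = 25.33 kN.
ΣF_x = 0: no horizontal applied forces, so C_x = 0.

C_x = 0, C_y = 25.33 kN, D_y = 14.67 kN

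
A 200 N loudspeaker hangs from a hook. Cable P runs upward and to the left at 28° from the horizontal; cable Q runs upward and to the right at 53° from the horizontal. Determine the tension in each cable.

T_P = 121.9 N, T_Q = 178.8 N

ΣF_x = 0: −T_P·cos28° + T_Q·cos53° = 0 → T_Q = 1.46714·T_P.
ΣF_y = 0: T_P·sin28° + T_Q·sin53° = 200.
Substitute: T_P·(0.469472 + 1.46714·0.798636) = 200 → T_P = 121.863 ≈ 121.9 N.
Then T_Q = 1.46714 × 121.863 = 178.8 N.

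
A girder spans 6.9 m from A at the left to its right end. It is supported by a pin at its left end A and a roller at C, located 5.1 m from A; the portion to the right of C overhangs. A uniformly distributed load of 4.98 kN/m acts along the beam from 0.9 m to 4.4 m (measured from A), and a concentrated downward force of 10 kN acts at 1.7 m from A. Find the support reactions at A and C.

Resultant of the distributed load: 4.98 × 3.5 = 17.43 kN at 2.65 m from A.
Moments about A: C_y·5.1 − (4.98·3.5)·2.65 − 10·1.7 = 0 → C_y = 63.1895/5.1 = 12.3901 ≈ 12.39 kN.
ΣF_y = 0: A_y + 12.3901 − 4.98·3.5 − 10 = 0 → A_y = 15.04 kN.
ΣF_x = 0: no horizontal applied forces, so A_x = 0.

A_x = 0, A_y = 15.04 kN, C_y = 12.39 kN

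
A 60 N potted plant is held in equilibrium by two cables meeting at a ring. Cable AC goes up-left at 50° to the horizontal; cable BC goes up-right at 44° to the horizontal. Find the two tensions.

ΣF_x = 0: −T_AC·cos50° + T_BC·cos44° = 0 → T_BC = 0.89358·T_AC.
ΣF_y = 0: T_AC·sin50° + T_BC·sin44° = 60.
Substitute: T_AC·(0.766044 + 0.89358·0.694658) = 60 → T_AC = 43.2658 ≈ 43.27 N.
Then T_BC = 0.89358 × 43.2658 = 38.66 N.

T_AC = 43.27 N, T_BC = 38.66 N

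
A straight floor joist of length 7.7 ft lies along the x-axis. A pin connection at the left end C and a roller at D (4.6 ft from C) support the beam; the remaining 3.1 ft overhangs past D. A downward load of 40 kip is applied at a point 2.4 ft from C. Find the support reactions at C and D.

C_x = 0, C_y = 19.13 kip, D_y = 20.87 kip

Moments about C: D_y·4.6 − 40·2.4 = 0 → D_y = 96/4.6 = 20.8696 ≈ 20.87 kip.
ΣF_y = 0: C_y + 20.8696 − 40 = 0 → C_y = 19.13 kip.
ΣF_x = 0: no horizontal applied forces, so C_x = 0.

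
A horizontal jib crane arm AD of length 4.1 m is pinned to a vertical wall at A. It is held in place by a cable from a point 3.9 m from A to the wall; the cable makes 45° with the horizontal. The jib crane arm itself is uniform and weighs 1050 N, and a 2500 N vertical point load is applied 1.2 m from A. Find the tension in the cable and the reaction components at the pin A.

ΣM about A: T·sin45°·3.9 − 1050·2.05 − 2500·1.2 = 0 → T = 5152.5/(3.9·0.707107) = 1868.39 ≈ 1868 N.
ΣF_x = 0: A_x − T·cos45° = 0 → A_x = 1868.39 × 0.707107 = 1321 N.
ΣF_y = 0: A_y + T·sin45° − 1050 − 2500 = 0 → A_y = 3550 − 1868.39 × 0.707107 = 2229 N.

T = 1868 N, A_x = 1321 N, A_y = 2229 N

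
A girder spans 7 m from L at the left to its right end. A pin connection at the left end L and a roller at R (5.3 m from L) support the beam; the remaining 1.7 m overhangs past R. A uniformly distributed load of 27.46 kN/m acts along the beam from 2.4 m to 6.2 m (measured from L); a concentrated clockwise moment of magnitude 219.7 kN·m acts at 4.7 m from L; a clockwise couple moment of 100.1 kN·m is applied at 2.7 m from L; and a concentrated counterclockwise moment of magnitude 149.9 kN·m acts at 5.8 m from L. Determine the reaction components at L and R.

Resultant of the distributed load: 27.46 × 3.8 = 104.348 kN at 4.3 m from L.
Taking moments about L: R_y·5.3 − (27.46·3.8)·4.3 − 219.7 − 100.1 + 149.9 = 0 → R_y = 618.5964/5.3 = 116.716 ≈ 116.7 kN.
ΣF_y = 0: L_y + 116.716 − 27.46·3.8 = 0 → L_y = -12.37 kN.
ΣF_x = 0: no horizontal applied forces, so L_x = 0.

L_x = 0, L_y = -12.37 kN, R_y = 116.7 kN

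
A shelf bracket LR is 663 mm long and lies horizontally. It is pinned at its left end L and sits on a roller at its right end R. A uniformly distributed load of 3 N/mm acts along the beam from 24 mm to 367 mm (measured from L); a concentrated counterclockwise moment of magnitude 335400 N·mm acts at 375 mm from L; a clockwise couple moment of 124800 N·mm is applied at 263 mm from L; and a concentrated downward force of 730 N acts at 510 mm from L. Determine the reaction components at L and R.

L_x = 0, L_y = 1212 N, R_y = 547.3 N

Resultant of the distributed load: 3 × 343 = 1029 N at 195.5 mm from L.
Taking moments about L: R_y·663 − (3·343)·195.5 + 335400 − 124800 − 730·510 = 0 → R_y = 362869.5/663 = 547.314 ≈ 547.3 N.
ΣF_y = 0: L_y + 547.314 − 3·343 − 730 = 0 → L_y = 1212 N.
ΣF_x = 0: no horizontal applied forces, so L_x = 0.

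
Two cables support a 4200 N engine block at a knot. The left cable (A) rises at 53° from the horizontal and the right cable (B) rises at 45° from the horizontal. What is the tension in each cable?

ΣF_x = 0: −T_A·cos53° + T_B·cos45° = 0 → T_B = 0.851095·T_A.
ΣF_y = 0: T_A·sin53° + T_B·sin45° = 4200.
Substitute: T_A·(0.798636 + 0.851095·0.707107) = 4200 → T_A = 2999.03 ≈ 2999 N.
Then T_B = 0.851095 × 2999.03 = 2552 N.

T_A = 2999 N, T_B = 2552 N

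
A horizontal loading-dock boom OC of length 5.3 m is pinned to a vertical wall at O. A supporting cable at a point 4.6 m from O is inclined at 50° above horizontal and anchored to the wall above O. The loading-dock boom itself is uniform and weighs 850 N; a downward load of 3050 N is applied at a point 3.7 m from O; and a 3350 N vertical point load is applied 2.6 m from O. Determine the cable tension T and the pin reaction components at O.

T = 6313 N, O_x = 4058 N, O_y = 2414 N

ΣM about O: T·sin50°·4.6 − 850·2.65 − 3050·3.7 − 3350·2.6 = 0 → T = 22247.5/(4.6·0.766044) = 6313.49 ≈ 6313 N.
ΣF_x = 0: O_x − T·cos50° = 0 → O_x = 6313.49 × 0.642788 = 4058 N.
ΣF_y = 0: O_y + T·sin50° − 850 − 3050 − 3350 = 0 → O_y = 7250 − 6313.49 × 0.766044 = 2414 N.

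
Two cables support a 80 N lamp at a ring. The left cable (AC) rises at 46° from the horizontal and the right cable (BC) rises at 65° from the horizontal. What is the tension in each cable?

ΣF_x = 0: −T_AC·cos46° + T_BC·cos65° = 0 → T_BC = 1.6437·T_AC.
ΣF_y = 0: T_AC·sin46° + T_BC·sin65° = 80.
Substitute: T_AC·(0.71934 + 1.6437·0.906308) = 80 → T_AC = 36.2149 ≈ 36.21 N.
Then T_BC = 1.6437 × 36.2149 = 59.53 N.

T_AC = 36.21 N, T_BC = 59.53 N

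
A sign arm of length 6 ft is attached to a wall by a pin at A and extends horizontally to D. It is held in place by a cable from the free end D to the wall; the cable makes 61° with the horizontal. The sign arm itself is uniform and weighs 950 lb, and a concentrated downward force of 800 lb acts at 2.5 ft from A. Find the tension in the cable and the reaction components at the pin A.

ΣM about A: T·sin61°·6 − 950·3 − 800·2.5 = 0 → T = 4850/(6·0.87462) = 924.211 ≈ 924.2 lb.
ΣF_x = 0: A_x − T·cos61° = 0 → A_x = 924.211 × 0.48481 = 448.1 lb.
ΣF_y = 0: A_y + T·sin61° − 950 − 800 = 0 → A_y = 1750 − 924.211 × 0.87462 = 941.7 lb.

T = 924.2 lb, A_x = 448.1 lb, A_y = 941.7 lb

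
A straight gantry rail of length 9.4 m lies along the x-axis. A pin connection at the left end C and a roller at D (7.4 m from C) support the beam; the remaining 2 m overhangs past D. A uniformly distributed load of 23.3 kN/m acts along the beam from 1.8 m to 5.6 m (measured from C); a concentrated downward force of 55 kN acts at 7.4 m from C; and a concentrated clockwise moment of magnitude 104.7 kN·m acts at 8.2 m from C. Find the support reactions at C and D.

Resultant of the distributed load: 23.3 × 3.8 = 88.54 kN at 3.7 m from C.
Taking moments about C: D_y·7.4 − (23.3·3.8)·3.7 − 55·7.4 − 104.7 = 0 → D_y = 839.298/7.4 = 113.419 ≈ 113.4 kN.
ΣF_y = 0: C_y + 113.419 − 23.3·3.8 − 55 = 0 → C_y = 30.12 kN.
ΣF_x = 0: no horizontal applied forces, so C_x = 0.

C_x = 0, C_y = 30.12 kN, D_y = 113.4 kN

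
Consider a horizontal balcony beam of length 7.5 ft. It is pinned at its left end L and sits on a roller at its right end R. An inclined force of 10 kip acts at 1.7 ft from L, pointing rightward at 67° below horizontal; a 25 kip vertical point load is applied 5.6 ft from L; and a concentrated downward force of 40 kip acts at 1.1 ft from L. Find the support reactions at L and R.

Moments about L: R_y·7.5 − 10·sin67°·1.7 − 25·5.6 − 40·1.1 = 0 → R_y = 199.649/7.5 = 26.6199 ≈ 26.62 kip.
ΣF_y = 0: L_y + 26.6199 − 10·sin67° − 25 − 40 = 0 → L_y = 47.59 kip.
ΣF_x = 0: L_x + 10·cos67° = 0 → L_x = -3.907 kip.

L_x = -3.907 kip, L_y = 47.59 kip, R_y = 26.62 kip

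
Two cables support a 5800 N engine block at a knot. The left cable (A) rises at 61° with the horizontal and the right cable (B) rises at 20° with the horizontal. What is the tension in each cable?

T_A = 5518 N, T_B = 2847 N

ΣF_x = 0: −T_A·cos61° + T_B·cos20° = 0 → T_B = 0.515924·T_A.
ΣF_y = 0: T_A·sin61° + T_B·sin20° = 5800.
Substitute: T_A·(0.87462 + 0.515924·0.34202) = 5800 → T_A = 5518.15 ≈ 5518 N.
Then T_B = 0.515924 × 5518.15 = 2847 N.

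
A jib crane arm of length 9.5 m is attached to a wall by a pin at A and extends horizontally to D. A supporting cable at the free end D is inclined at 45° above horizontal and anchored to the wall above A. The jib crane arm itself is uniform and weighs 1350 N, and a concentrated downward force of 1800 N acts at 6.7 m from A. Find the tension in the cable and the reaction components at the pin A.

ΣM about A: T·sin45°·9.5 − 1350·4.75 − 1800·6.7 = 0 → T = 18472.5/(9.5·0.707107) = 2749.9 ≈ 2750 N.
ΣF_x = 0: A_x − T·cos45° = 0 → A_x = 2749.9 × 0.707107 = 1944 N.
ΣF_y = 0: A_y + T·sin45° − 1350 − 1800 = 0 → A_y = 3150 − 2749.9 × 0.707107 = 1206 N.

T = 2750 N, A_x = 1944 N, A_y = 1206 N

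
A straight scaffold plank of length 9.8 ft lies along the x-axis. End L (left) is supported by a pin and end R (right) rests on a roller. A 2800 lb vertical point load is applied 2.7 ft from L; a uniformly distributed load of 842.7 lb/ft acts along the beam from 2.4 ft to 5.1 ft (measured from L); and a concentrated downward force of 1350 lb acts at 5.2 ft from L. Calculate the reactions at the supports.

L_x = 0, L_y = 4067 lb, R_y = 2358 lb

Resultant of the distributed load: 842.7 × 2.7 = 2275.29 lb at 3.75 ft from L.
ΣM about L: R_y·9.8 − 2800·2.7 − (842.7·2.7)·3.75 − 1350·5.2 = 0 → R_y = 23112.3375/9.8 = 2358.4 ≈ 2358 lb.
ΣF_y = 0: L_y + 2358.4 − 2800 − 842.7·2.7 − 1350 = 0 → L_y = 4067 lb.
ΣF_x = 0: no horizontal applied forces, so L_x = 0.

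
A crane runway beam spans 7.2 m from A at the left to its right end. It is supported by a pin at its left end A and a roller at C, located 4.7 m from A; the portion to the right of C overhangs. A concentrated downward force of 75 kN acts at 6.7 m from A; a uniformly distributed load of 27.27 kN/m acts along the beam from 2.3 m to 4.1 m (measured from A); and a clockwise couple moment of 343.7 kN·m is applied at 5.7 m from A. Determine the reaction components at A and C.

Resultant of the distributed load: 27.27 × 1.8 = 49.086 kN at 3.2 m from A.
Moments about A: C_y·4.7 − 75·6.7 − (27.27·1.8)·3.2 − 343.7 = 0 → C_y = 1003.2752/4.7 = 213.463 ≈ 213.5 kN.
ΣF_y = 0: A_y + 213.463 − 75 − 27.27·1.8 = 0 → A_y = -89.38 kN.
ΣF_x = 0: no horizontal applied forces, so A_x = 0.

A_x = 0, A_y = -89.38 kN, C_y = 213.5 kN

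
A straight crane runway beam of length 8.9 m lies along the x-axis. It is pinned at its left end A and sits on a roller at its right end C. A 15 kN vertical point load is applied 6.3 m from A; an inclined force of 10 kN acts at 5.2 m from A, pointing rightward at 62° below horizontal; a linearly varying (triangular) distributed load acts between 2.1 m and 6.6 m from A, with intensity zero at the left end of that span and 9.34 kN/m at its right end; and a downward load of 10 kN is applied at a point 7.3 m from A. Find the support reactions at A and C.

Resultant of the triangular load: ½ × 9.34 × 4.5 = 21.015 kN, acting at 5.1 m from A (one-third of the span from the peak).
ΣM about A: C_y·8.9 − 15·6.3 − 10·sin62°·5.2 − (½·9.34·4.5)·5.1 − 10·7.3 = 0 → C_y = 320.59/8.9 = 36.0213 ≈ 36.02 kN.
ΣF_y = 0: A_y + 36.0213 − 15 − 10·sin62° − ½·9.34·4.5 − 10 = 0 → A_y = 18.82 kN.
ΣF_x = 0: A_x + 10·cos62° = 0 → A_x = -4.695 kN.

A_x = -4.695 kN, A_y = 18.82 kN, C_y = 36.02 kN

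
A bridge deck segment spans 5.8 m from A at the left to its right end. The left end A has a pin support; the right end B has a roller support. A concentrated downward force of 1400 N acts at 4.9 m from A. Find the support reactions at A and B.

A_x = 0, A_y = 217.2 N, B_y = 1183 N

ΣM about A: B_y·5.8 − 1400·4.9 = 0 → B_y = 6860/5.8 = 1182.76 ≈ 1183 N.
ΣF_y = 0: A_y + 1182.76 − 1400 = 0 → A_y = 217.2 N.
ΣF_x = 0: no horizontal applied forces, so A_x = 0.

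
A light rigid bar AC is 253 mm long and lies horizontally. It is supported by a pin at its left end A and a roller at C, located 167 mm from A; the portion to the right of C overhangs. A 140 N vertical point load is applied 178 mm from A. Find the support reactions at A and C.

A_x = 0, A_y = -9.222 N, C_y = 149.2 N

ΣM about A: C_y·167 − 140·178 = 0 → C_y = 24920/167 = 149.222 ≈ 149.2 N.
ΣF_y = 0: A_y + 149.222 − 140 = 0 → A_y = -9.222 N.
ΣF_x = 0: no horizontal applied forces, so A_x = 0.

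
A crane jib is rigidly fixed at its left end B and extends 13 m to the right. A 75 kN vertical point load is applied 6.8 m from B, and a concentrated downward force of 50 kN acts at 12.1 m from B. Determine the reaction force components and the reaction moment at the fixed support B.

B_x = 0, B_y = 125.0 kN, M_B = 1115 kN·m

ΣF_x = 0: B_x = 0.
ΣF_y = 0: B_y − 75 − 50 = 0 → B_y = 125.0 kN.
ΣM about B: M_B − 75·6.8 − 50·12.1 = 0 → M_B = 1115 kN·m.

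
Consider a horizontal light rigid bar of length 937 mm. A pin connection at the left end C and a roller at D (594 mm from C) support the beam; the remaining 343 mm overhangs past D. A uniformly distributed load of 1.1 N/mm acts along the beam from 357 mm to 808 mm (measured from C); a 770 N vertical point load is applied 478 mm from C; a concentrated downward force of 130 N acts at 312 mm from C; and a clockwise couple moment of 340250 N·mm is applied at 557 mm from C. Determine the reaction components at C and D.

C_x = 0, C_y = -351.1 N, D_y = 1747 N

Resultant of the distributed load: 1.1 × 451 = 496.1 N at 582.5 mm from C.
ΣM about C: D_y·594 − (1.1·451)·582.5 − 770·478 − 130·312 − 340250 = 0 → D_y = 1037848.25/594 = 1747.22 ≈ 1747 N.
ΣF_y = 0: C_y + 1747.22 − 1.1·451 − 770 − 130 = 0 → C_y = -351.1 N.
ΣF_x = 0: no horizontal applied forces, so C_x = 0.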